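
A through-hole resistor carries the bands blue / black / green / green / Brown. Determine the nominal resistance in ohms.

60500000 Ω

Blue → 6 (first significant figure)
Black → 0 (second significant figure)
Green → 5 (third significant figure)
Green → ×10^5 multiplier
605 × 100000 = 60500000 Ω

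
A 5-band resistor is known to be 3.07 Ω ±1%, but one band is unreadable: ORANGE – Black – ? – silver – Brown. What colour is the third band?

violet

3.07 Ω = 307 × 10^-2.
The third band gives digit 7 of the significand, and 7 is violet.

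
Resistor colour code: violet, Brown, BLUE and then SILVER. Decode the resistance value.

Violet → 7 (first significant figure)
Brown → 1 (second significant figure)
Blue → ×10^6 multiplier
71 × 1000000 = 71000000 Ω

71000000 Ω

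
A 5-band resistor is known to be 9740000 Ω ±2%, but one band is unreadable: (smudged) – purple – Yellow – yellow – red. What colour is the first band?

9740000 Ω = 974 × 10^4.
The first band gives digit 9 of the significand, and 9 is white.

white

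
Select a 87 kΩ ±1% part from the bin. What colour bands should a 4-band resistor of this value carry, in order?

87000 Ω = 87 × 10^3.
8 → grey
7 → violet
Multiplier 10^3 → orange.
±1% tolerance → brown.

grey, violet, orange, brown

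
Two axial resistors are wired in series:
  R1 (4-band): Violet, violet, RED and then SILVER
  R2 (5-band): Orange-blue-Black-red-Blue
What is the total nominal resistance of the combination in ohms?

R1: violet, violet → 77; red ×10^2 → 7700 Ω.
R2: orange, blue, black → 360; red ×10^2 → 36000 Ω.
Series: 7700 + 36000 = 43700 Ω.

43700 Ω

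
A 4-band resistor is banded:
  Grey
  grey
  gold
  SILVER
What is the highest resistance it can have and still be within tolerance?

Grey → 8 (first significant figure)
Grey → 8 (second significant figure)
Gold → ×0.1 multiplier
Silver → ±10% tolerance
88 × 0.1 = 8.8 Ω
Highest = 8.8 × (1 + 10/100) = 9.68 Ω.

9.68 Ω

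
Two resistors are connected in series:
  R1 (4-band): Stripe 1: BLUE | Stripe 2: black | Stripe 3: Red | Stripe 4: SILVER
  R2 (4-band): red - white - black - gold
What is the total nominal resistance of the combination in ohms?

6029 Ω

R1: blue, black → 60; red ×10^2 → 6000 Ω.
R2: red, white → 29; black ×1 → 29 Ω.
Series: 6000 + 29 = 6029 Ω.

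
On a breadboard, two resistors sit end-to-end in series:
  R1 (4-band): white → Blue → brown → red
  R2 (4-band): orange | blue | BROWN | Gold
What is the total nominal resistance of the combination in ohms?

1320 Ω

R1: white, blue → 96; brown ×10 → 960 Ω.
R2: orange, blue → 36; brown ×10 → 360 Ω.
Series: 960 + 360 = 1320 Ω.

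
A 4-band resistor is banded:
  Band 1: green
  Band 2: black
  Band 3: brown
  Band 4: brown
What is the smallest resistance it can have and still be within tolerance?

Green → 5 (first significant figure)
Black → 0 (second significant figure)
Brown → ×10 multiplier
Brown → ±1% tolerance
50 × 10 = 500 Ω
Smallest = 500 × (1 − 1/100) = 495 Ω.

495 Ω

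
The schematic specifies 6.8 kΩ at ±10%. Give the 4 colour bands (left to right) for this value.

blue, grey, red, silver

6800 Ω = 68 × 10^2.
6 → blue
8 → grey
Multiplier 10^2 → red.
±10% tolerance → silver.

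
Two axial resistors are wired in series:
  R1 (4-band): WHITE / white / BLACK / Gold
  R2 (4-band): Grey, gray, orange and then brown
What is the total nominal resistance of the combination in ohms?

88099 Ω

R1: white, white → 99; black ×1 → 99 Ω.
R2: grey, grey → 88; orange ×10^3 → 88000 Ω.
Series: 99 + 88000 = 88099 Ω.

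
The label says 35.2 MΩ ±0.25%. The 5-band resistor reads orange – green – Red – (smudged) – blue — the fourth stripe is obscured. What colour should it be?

green

35200000 Ω = 352 × 10^5.
The fourth band is the multiplier, 10^5, which is green.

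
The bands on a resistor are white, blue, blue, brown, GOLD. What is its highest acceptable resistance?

White → 9 (first significant figure)
Blue → 6 (second significant figure)
Blue → 6 (third significant figure)
Brown → ×10 multiplier
Gold → ±5% tolerance
966 × 10 = 9660 Ω
Highest = 9660 × (1 + 5/100) = 10143 Ω.

10143 Ω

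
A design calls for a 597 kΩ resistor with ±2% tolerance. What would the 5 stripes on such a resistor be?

green, white, violet, orange, red

597000 Ω = 597 × 10^3.
5 → green
9 → white
7 → violet
Multiplier 10^3 → orange.
±2% tolerance → red.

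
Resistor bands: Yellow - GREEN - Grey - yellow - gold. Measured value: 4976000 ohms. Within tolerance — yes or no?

Yellow → 4 (first significant figure)
Green → 5 (second significant figure)
Grey → 8 (third significant figure)
Yellow → ×10^4 multiplier
Gold → ±5% tolerance
458 × 10000 = 4580000 Ω
Allowed range: 4351000 Ω to 4809000 Ω.
4976000 ohms lies outside that range.

no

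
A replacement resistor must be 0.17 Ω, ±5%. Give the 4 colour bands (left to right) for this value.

0.17 Ω = 17 × 10^-2.
1 → brown
7 → violet
Multiplier 10^-2 → silver.
±5% tolerance → gold.

brown, violet, silver, gold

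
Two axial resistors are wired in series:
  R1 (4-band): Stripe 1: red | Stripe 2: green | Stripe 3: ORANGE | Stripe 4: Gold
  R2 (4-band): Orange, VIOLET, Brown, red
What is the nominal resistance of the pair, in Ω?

R1: red, green → 25; orange ×10^3 → 25000 Ω.
R2: orange, violet → 37; brown ×10 → 370 Ω.
Series: 25000 + 370 = 25370 Ω.

25370 Ω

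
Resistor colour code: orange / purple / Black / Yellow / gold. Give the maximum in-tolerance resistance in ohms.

3885000 Ω

Orange → 3 (first significant figure)
Violet → 7 (second significant figure)
Black → 0 (third significant figure)
Yellow → ×10^4 multiplier
Gold → ±5% tolerance
370 × 10000 = 3700000 Ω
Maximum = 3700000 × (1 + 5/100) = 3885000 Ω.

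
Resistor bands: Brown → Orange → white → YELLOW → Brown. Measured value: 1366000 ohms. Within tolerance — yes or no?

no

Brown → 1 (first significant figure)
Orange → 3 (second significant figure)
White → 9 (third significant figure)
Yellow → ×10^4 multiplier
Brown → ±1% tolerance
139 × 10000 = 1390000 Ω
Allowed range: 1376100 Ω to 1403900 Ω.
1366000 ohms lies outside that range.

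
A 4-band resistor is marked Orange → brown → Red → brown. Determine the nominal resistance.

Orange → 3 (first significant figure)
Brown → 1 (second significant figure)
Red → ×10^2 multiplier
31 × 100 = 3100 Ω

3100 Ω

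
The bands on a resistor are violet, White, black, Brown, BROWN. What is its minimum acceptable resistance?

7821 Ω

Violet → 7 (first significant figure)
White → 9 (second significant figure)
Black → 0 (third significant figure)
Brown → ×10 multiplier
Brown → ±1% tolerance
790 × 10 = 7900 Ω
Minimum = 7900 × (1 − 1/100) = 7821 Ω.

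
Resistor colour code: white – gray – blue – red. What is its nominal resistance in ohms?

White → 9 (first significant figure)
Grey → 8 (second significant figure)
Blue → ×10^6 multiplier
98 × 1000000 = 98000000 Ω

98000000 Ω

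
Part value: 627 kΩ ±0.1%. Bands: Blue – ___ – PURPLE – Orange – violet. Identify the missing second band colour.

red

627000 Ω = 627 × 10^3.
The second band gives digit 2 of the significand, and 2 is red.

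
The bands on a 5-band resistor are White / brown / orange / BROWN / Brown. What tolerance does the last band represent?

The last band, brown, is the tolerance band.
Brown corresponds to ±1%.

±1%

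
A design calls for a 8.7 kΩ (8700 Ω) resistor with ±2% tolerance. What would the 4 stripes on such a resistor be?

grey, violet, red, red

8700 Ω = 87 × 10^2.
8 → grey
7 → violet
Multiplier 10^2 → red.
±2% tolerance → red.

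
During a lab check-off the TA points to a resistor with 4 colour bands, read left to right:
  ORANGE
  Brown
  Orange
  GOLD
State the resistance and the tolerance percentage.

Orange → 3 (first significant figure)
Brown → 1 (second significant figure)
Orange → ×10^3 multiplier
Gold → ±5% tolerance
31 × 1000 = 31000 Ω

31000 Ω ±5%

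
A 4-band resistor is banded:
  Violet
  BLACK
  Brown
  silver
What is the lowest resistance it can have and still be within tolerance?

630 Ω

Violet → 7 (first significant figure)
Black → 0 (second significant figure)
Brown → ×10 multiplier
Silver → ±10% tolerance
70 × 10 = 700 Ω
Lowest = 700 × (1 − 10/100) = 630 Ω.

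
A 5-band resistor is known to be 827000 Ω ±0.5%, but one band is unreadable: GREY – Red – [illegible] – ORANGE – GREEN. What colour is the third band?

827000 Ω = 827 × 10^3.
The third band gives digit 7 of the significand, and 7 is violet.

violet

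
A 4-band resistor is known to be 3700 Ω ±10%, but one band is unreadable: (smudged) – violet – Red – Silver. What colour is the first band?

orange

3700 Ω = 37 × 10^2.
The first band gives digit 3 of the significand, and 3 is orange.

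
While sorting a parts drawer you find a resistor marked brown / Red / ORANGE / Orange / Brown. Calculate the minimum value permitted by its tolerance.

121770 Ω

Brown → 1 (first significant figure)
Red → 2 (second significant figure)
Orange → 3 (third significant figure)
Orange → ×10^3 multiplier
Brown → ±1% tolerance
123 × 1000 = 123000 Ω
Minimum = 123000 × (1 − 1/100) = 121770 Ω.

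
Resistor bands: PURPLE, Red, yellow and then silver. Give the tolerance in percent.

±10%

The last band, silver, is the tolerance band.
Silver corresponds to ±10%.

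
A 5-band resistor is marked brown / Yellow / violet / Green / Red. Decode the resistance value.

14700000 Ω

Brown → 1 (first significant figure)
Yellow → 4 (second significant figure)
Violet → 7 (third significant figure)
Green → ×10^5 multiplier
147 × 100000 = 14700000 Ω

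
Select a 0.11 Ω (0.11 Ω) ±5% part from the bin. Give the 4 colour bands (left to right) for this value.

brown, brown, silver, gold

0.11 Ω = 11 × 10^-2.
1 → brown
1 → brown
Multiplier 10^-2 → silver.
±5% tolerance → gold.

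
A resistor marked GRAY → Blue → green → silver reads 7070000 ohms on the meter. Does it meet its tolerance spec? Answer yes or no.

Grey → 8 (first significant figure)
Blue → 6 (second significant figure)
Green → ×10^5 multiplier
Silver → ±10% tolerance
86 × 100000 = 8600000 Ω
Allowed range: 7740000 Ω to 9460000 Ω.
7070000 ohms lies outside that range.

no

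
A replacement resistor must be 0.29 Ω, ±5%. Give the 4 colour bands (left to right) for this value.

red, white, silver, gold

0.29 Ω = 29 × 10^-2.
2 → red
9 → white
Multiplier 10^-2 → silver.
±5% tolerance → gold.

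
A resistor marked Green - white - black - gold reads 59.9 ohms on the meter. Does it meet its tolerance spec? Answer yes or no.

yes

Green → 5 (first significant figure)
White → 9 (second significant figure)
Black → ×1 multiplier
Gold → ±5% tolerance
59 × 1 = 59 Ω
Allowed range: 56.05 Ω to 61.95 Ω.
59.9 ohms lies inside that range.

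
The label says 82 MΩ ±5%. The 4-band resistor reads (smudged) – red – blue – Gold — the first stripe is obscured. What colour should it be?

grey

82000000 Ω = 82 × 10^6.
The first band gives digit 8 of the significand, and 8 is grey.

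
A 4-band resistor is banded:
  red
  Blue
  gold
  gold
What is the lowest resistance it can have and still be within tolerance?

2.47 Ω

Red → 2 (first significant figure)
Blue → 6 (second significant figure)
Gold → ×0.1 multiplier
Gold → ±5% tolerance
26 × 0.1 = 2.6 Ω
Lowest = 2.6 × (1 − 5/100) = 2.47 Ω.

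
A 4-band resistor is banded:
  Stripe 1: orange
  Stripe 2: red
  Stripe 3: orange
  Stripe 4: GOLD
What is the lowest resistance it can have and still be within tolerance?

30400 Ω

Orange → 3 (first significant figure)
Red → 2 (second significant figure)
Orange → ×10^3 multiplier
Gold → ±5% tolerance
32 × 1000 = 32000 Ω
Lowest = 32000 × (1 − 5/100) = 30400 Ω.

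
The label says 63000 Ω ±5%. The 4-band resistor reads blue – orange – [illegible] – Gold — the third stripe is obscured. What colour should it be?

63000 Ω = 63 × 10^3.
The third band is the multiplier, 10^3, which is orange.

orange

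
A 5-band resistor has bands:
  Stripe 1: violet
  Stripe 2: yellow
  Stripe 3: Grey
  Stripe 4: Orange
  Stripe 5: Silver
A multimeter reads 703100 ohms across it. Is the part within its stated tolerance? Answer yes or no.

yes

Violet → 7 (first significant figure)
Yellow → 4 (second significant figure)
Grey → 8 (third significant figure)
Orange → ×10^3 multiplier
Silver → ±10% tolerance
748 × 1000 = 748000 Ω
Allowed range: 673200 Ω to 822800 Ω.
703100 ohms lies inside that range.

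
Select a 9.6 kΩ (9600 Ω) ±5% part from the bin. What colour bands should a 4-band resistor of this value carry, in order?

9600 Ω = 96 × 10^2.
9 → white
6 → blue
Multiplier 10^2 → red.
±5% tolerance → gold.

white, blue, red, gold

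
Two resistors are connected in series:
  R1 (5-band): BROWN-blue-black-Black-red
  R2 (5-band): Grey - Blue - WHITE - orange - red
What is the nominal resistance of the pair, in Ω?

R1: brown, blue, black → 160; black ×1 → 160 Ω.
R2: grey, blue, white → 869; orange ×10^3 → 869000 Ω.
Series: 160 + 869000 = 869160 Ω.

869160 Ω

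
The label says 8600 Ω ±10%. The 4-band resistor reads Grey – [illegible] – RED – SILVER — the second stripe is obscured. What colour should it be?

8600 Ω = 86 × 10^2.
The second band gives digit 6 of the significand, and 6 is blue.

blue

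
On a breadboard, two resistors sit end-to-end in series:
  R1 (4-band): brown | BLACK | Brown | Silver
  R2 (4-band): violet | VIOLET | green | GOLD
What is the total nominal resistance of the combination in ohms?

R1: brown, black → 10; brown ×10 → 100 Ω.
R2: violet, violet → 77; green ×10^5 → 7700000 Ω.
Series: 100 + 7700000 = 7700100 Ω.

7700100 Ω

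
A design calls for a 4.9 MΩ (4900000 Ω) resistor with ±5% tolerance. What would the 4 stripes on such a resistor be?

yellow, white, green, gold

4900000 Ω = 49 × 10^5.
4 → yellow
9 → white
Multiplier 10^5 → green.
±5% tolerance → gold.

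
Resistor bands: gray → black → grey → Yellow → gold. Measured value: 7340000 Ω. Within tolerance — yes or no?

Grey → 8 (first significant figure)
Black → 0 (second significant figure)
Grey → 8 (third significant figure)
Yellow → ×10^4 multiplier
Gold → ±5% tolerance
808 × 10000 = 8080000 Ω
Allowed range: 7676000 Ω to 8484000 Ω.
7340000 Ω lies outside that range.

no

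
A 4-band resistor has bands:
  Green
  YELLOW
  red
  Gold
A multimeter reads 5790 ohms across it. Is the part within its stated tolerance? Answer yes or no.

no

Green → 5 (first significant figure)
Yellow → 4 (second significant figure)
Red → ×10^2 multiplier
Gold → ±5% tolerance
54 × 100 = 5400 Ω
Allowed range: 5130 Ω to 5670 Ω.
5790 ohms lies outside that range.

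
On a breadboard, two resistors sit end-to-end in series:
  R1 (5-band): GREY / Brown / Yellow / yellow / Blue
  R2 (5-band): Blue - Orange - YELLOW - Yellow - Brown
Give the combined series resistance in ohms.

14480000 Ω

R1: grey, brown, yellow → 814; yellow ×10^4 → 8140000 Ω.
R2: blue, orange, yellow → 634; yellow ×10^4 → 6340000 Ω.
Series: 8140000 + 6340000 = 14480000 Ω.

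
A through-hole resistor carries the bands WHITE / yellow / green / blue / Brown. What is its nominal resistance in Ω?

945000000 Ω

White → 9 (first significant figure)
Yellow → 4 (second significant figure)
Green → 5 (third significant figure)
Blue → ×10^6 multiplier
945 × 1000000 = 945000000 Ω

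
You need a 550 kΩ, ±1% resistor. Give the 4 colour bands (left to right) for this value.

green, green, yellow, brown

550000 Ω = 55 × 10^4.
5 → green
5 → green
Multiplier 10^4 → yellow.
±1% tolerance → brown.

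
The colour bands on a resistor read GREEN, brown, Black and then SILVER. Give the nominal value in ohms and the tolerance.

Green → 5 (first significant figure)
Brown → 1 (second significant figure)
Black → ×1 multiplier
Silver → ±10% tolerance
51 × 1 = 51 Ω

51 Ω ±10%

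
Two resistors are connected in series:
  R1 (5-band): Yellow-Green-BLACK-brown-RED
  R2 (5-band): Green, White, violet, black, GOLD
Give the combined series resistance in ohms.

5097 Ω

R1: yellow, green, black → 450; brown ×10 → 4500 Ω.
R2: green, white, violet → 597; black ×1 → 597 Ω.
Series: 4500 + 597 = 5097 Ω.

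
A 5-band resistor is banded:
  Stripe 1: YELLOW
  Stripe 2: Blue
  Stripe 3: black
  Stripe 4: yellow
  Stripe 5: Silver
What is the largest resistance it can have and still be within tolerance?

Yellow → 4 (first significant figure)
Blue → 6 (second significant figure)
Black → 0 (third significant figure)
Yellow → ×10^4 multiplier
Silver → ±10% tolerance
460 × 10000 = 4600000 Ω
Largest = 4600000 × (1 + 10/100) = 5060000 Ω.

5060000 Ω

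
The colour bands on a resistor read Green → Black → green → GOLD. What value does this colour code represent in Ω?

Green → 5 (first significant figure)
Black → 0 (second significant figure)
Green → ×10^5 multiplier
50 × 100000 = 5000000 Ω

5000000 Ω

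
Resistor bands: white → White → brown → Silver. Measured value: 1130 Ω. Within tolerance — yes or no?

no

White → 9 (first significant figure)
White → 9 (second significant figure)
Brown → ×10 multiplier
Silver → ±10% tolerance
99 × 10 = 990 Ω
Allowed range: 891 Ω to 1089 Ω.
1130 Ω lies outside that range.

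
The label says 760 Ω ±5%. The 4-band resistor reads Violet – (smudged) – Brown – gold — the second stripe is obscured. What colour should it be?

760 Ω = 76 × 10^1.
The second band gives digit 6 of the significand, and 6 is blue.

blue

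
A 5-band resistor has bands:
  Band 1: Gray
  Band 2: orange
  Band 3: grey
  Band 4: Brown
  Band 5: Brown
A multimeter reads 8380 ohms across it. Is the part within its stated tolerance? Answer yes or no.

Grey → 8 (first significant figure)
Orange → 3 (second significant figure)
Grey → 8 (third significant figure)
Brown → ×10 multiplier
Brown → ±1% tolerance
838 × 10 = 8380 Ω
Allowed range: 8296.2 Ω to 8463.8 Ω.
8380 ohms lies inside that range.

yes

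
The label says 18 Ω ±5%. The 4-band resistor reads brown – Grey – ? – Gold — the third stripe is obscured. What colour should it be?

18 Ω = 18 × 10^0.
The third band is the multiplier, 10^0, which is black.

black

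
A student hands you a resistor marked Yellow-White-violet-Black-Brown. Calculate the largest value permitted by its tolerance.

Yellow → 4 (first significant figure)
White → 9 (second significant figure)
Violet → 7 (third significant figure)
Black → ×1 multiplier
Brown → ±1% tolerance
497 × 1 = 497 Ω
Largest = 497 × (1 + 1/100) = 501.97 Ω.

501.97 Ω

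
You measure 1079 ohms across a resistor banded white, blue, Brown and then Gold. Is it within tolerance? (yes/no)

White → 9 (first significant figure)
Blue → 6 (second significant figure)
Brown → ×10 multiplier
Gold → ±5% tolerance
96 × 10 = 960 Ω
Allowed range: 912 Ω to 1008 Ω.
1079 ohms lies outside that range.

no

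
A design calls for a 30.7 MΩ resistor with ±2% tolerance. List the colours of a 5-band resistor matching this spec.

30700000 Ω = 307 × 10^5.
3 → orange
0 → black
7 → violet
Multiplier 10^5 → green.
±2% tolerance → red.

orange, black, violet, green, red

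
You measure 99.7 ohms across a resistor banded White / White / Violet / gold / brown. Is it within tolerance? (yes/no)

yes

White → 9 (first significant figure)
White → 9 (second significant figure)
Violet → 7 (third significant figure)
Gold → ×0.1 multiplier
Brown → ±1% tolerance
997 × 0.1 = 99.7 Ω
Allowed range: 98.703 Ω to 100.697 Ω.
99.7 ohms lies inside that range.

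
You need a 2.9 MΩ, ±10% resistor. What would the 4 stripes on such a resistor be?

2900000 Ω = 29 × 10^5.
2 → red
9 → white
Multiplier 10^5 → green.
±10% tolerance → silver.

red, white, green, silver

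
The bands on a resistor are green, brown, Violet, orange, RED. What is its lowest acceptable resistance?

Green → 5 (first significant figure)
Brown → 1 (second significant figure)
Violet → 7 (third significant figure)
Orange → ×10^3 multiplier
Red → ±2% tolerance
517 × 1000 = 517000 Ω
Lowest = 517000 × (1 − 2/100) = 506660 Ω.

506660 Ω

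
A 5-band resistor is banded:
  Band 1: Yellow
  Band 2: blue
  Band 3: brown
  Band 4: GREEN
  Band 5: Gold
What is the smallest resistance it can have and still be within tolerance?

43795000 Ω

Yellow → 4 (first significant figure)
Blue → 6 (second significant figure)
Brown → 1 (third significant figure)
Green → ×10^5 multiplier
Gold → ±5% tolerance
461 × 100000 = 46100000 Ω
Smallest = 46100000 × (1 − 5/100) = 43795000 Ω.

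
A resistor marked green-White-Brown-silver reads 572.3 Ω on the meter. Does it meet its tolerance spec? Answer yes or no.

yes

Green → 5 (first significant figure)
White → 9 (second significant figure)
Brown → ×10 multiplier
Silver → ±10% tolerance
59 × 10 = 590 Ω
Allowed range: 531 Ω to 649 Ω.
572.3 Ω lies inside that range.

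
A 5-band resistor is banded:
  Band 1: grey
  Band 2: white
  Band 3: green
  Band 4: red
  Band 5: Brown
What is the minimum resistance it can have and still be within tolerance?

88605 Ω

Grey → 8 (first significant figure)
White → 9 (second significant figure)
Green → 5 (third significant figure)
Red → ×10^2 multiplier
Brown → ±1% tolerance
895 × 100 = 89500 Ω
Minimum = 89500 × (1 − 1/100) = 88605 Ω.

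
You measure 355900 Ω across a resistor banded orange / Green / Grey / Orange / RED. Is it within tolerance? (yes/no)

yes

Orange → 3 (first significant figure)
Green → 5 (second significant figure)
Grey → 8 (third significant figure)
Orange → ×10^3 multiplier
Red → ±2% tolerance
358 × 1000 = 358000 Ω
Allowed range: 350840 Ω to 365160 Ω.
355900 Ω lies inside that range.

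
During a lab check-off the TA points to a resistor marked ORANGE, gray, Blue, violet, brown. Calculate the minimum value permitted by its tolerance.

3821400000 Ω

Orange → 3 (first significant figure)
Grey → 8 (second significant figure)
Blue → 6 (third significant figure)
Violet → ×10^7 multiplier
Brown → ±1% tolerance
386 × 10000000 = 3860000000 Ω
Minimum = 3860000000 × (1 − 1/100) = 3821400000 Ω.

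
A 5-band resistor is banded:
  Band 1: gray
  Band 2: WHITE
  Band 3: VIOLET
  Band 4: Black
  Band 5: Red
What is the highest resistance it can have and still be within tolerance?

914.94 Ω

Grey → 8 (first significant figure)
White → 9 (second significant figure)
Violet → 7 (third significant figure)
Black → ×1 multiplier
Red → ±2% tolerance
897 × 1 = 897 Ω
Highest = 897 × (1 + 2/100) = 914.94 Ω.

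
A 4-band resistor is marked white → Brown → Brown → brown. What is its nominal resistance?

910 Ω

White → 9 (first significant figure)
Brown → 1 (second significant figure)
Brown → ×10 multiplier
91 × 10 = 910 Ω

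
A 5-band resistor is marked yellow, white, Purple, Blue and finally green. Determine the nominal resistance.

497000000 Ω

Yellow → 4 (first significant figure)
White → 9 (second significant figure)
Violet → 7 (third significant figure)
Blue → ×10^6 multiplier
497 × 1000000 = 497000000 Ω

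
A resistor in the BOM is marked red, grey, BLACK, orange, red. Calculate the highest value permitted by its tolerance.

Red → 2 (first significant figure)
Grey → 8 (second significant figure)
Black → 0 (third significant figure)
Orange → ×10^3 multiplier
Red → ±2% tolerance
280 × 1000 = 280000 Ω
Highest = 280000 × (1 + 2/100) = 285600 Ω.

285600 Ω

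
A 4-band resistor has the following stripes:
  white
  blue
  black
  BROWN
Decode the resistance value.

96 Ω

White → 9 (first significant figure)
Blue → 6 (second significant figure)
Black → ×1 multiplier
96 × 1 = 96 Ω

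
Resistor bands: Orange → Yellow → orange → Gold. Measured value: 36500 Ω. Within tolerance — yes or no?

no

Orange → 3 (first significant figure)
Yellow → 4 (second significant figure)
Orange → ×10^3 multiplier
Gold → ±5% tolerance
34 × 1000 = 34000 Ω
Allowed range: 32300 Ω to 35700 Ω.
36500 Ω lies outside that range.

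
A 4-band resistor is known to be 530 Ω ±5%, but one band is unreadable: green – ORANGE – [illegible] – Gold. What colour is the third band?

brown

530 Ω = 53 × 10^1.
The third band is the multiplier, 10^1, which is brown.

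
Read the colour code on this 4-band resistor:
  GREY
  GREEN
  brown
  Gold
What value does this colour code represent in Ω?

Grey → 8 (first significant figure)
Green → 5 (second significant figure)
Brown → ×10 multiplier
85 × 10 = 850 Ω

850 Ω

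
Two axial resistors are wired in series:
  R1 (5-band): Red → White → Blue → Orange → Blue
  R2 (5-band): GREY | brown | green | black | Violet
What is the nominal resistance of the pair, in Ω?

R1: red, white, blue → 296; orange ×10^3 → 296000 Ω.
R2: grey, brown, green → 815; black ×1 → 815 Ω.
Series: 296000 + 815 = 296815 Ω.

296815 Ω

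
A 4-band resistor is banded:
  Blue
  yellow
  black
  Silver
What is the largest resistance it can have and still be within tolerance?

Blue → 6 (first significant figure)
Yellow → 4 (second significant figure)
Black → ×1 multiplier
Silver → ±10% tolerance
64 × 1 = 64 Ω
Largest = 64 × (1 + 10/100) = 70.4 Ω.

70.4 Ω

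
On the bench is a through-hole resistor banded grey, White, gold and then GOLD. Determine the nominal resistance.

8.9 Ω

Grey → 8 (first significant figure)
White → 9 (second significant figure)
Gold → ×0.1 multiplier
89 × 0.1 = 8.9 Ω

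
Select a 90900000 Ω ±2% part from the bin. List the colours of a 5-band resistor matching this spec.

white, black, white, green, red

90900000 Ω = 909 × 10^5.
9 → white
0 → black
9 → white
Multiplier 10^5 → green.
±2% tolerance → red.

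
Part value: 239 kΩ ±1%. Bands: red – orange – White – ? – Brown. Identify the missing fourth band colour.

239000 Ω = 239 × 10^3.
The fourth band is the multiplier, 10^3, which is orange.

orange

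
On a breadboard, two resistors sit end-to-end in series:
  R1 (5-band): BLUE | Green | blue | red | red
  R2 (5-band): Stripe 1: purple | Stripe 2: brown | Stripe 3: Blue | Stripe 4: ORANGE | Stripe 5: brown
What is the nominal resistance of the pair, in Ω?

R1: blue, green, blue → 656; red ×10^2 → 65600 Ω.
R2: violet, brown, blue → 716; orange ×10^3 → 716000 Ω.
Series: 65600 + 716000 = 781600 Ω.

781600 Ω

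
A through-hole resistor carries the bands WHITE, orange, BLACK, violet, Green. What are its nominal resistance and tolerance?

White → 9 (first significant figure)
Orange → 3 (second significant figure)
Black → 0 (third significant figure)
Violet → ×10^7 multiplier
Green → ±0.5% tolerance
930 × 10000000 = 9300000000 Ω

9300000000 Ω ±0.5%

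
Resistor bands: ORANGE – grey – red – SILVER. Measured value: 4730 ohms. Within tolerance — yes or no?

no

Orange → 3 (first significant figure)
Grey → 8 (second significant figure)
Red → ×10^2 multiplier
Silver → ±10% tolerance
38 × 100 = 3800 Ω
Allowed range: 3420 Ω to 4180 Ω.
4730 ohms lies outside that range.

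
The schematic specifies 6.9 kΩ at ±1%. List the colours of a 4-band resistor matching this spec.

6900 Ω = 69 × 10^2.
6 → blue
9 → white
Multiplier 10^2 → red.
±1% tolerance → brown.

blue, white, red, brown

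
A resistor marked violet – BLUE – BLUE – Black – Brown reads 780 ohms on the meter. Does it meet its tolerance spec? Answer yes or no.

no

Violet → 7 (first significant figure)
Blue → 6 (second significant figure)
Blue → 6 (third significant figure)
Black → ×1 multiplier
Brown → ±1% tolerance
766 × 1 = 766 Ω
Allowed range: 758.34 Ω to 773.66 Ω.
780 ohms lies outside that range.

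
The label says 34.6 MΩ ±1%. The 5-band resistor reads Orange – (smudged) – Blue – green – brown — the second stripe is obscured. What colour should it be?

yellow

34600000 Ω = 346 × 10^5.
The second band gives digit 4 of the significand, and 4 is yellow.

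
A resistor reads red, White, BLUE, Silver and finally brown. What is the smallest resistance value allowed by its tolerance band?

2.9304 Ω

Red → 2 (first significant figure)
White → 9 (second significant figure)
Blue → 6 (third significant figure)
Silver → ×0.01 multiplier
Brown → ±1% tolerance
296 × 0.01 = 2.96 Ω
Smallest = 2.96 × (1 − 1/100) = 2.9304 Ω.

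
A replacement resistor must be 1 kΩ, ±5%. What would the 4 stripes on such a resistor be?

brown, black, red, gold

1000 Ω = 10 × 10^2.
1 → brown
0 → black
Multiplier 10^2 → red.
±5% tolerance → gold.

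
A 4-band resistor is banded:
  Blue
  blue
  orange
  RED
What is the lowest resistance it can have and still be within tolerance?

64680 Ω

Blue → 6 (first significant figure)
Blue → 6 (second significant figure)
Orange → ×10^3 multiplier
Red → ±2% tolerance
66 × 1000 = 66000 Ω
Lowest = 66000 × (1 − 2/100) = 64680 Ω.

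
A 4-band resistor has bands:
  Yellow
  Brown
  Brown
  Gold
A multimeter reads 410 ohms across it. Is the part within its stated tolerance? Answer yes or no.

Yellow → 4 (first significant figure)
Brown → 1 (second significant figure)
Brown → ×10 multiplier
Gold → ±5% tolerance
41 × 10 = 410 Ω
Allowed range: 389.5 Ω to 430.5 Ω.
410 ohms lies inside that range.

yes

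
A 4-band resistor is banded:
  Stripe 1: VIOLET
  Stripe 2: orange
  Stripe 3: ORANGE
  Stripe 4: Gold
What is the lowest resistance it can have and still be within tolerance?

69350 Ω

Violet → 7 (first significant figure)
Orange → 3 (second significant figure)
Orange → ×10^3 multiplier
Gold → ±5% tolerance
73 × 1000 = 73000 Ω
Lowest = 73000 × (1 − 5/100) = 69350 Ω.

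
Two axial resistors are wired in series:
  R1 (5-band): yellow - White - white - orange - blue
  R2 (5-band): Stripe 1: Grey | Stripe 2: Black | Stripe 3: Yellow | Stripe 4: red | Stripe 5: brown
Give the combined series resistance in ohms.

R1: yellow, white, white → 499; orange ×10^3 → 499000 Ω.
R2: grey, black, yellow → 804; red ×10^2 → 80400 Ω.
Series: 499000 + 80400 = 579400 Ω.

579400 Ω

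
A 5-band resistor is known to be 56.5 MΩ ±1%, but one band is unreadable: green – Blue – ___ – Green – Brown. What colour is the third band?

56500000 Ω = 565 × 10^5.
The third band gives digit 5 of the significand, and 5 is green.

green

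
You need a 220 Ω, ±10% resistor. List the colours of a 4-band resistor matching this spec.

red, red, brown, silver

220 Ω = 22 × 10^1.
2 → red
2 → red
Multiplier 10^1 → brown.
±10% tolerance → silver.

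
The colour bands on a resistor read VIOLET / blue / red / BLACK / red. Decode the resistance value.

762 Ω

Violet → 7 (first significant figure)
Blue → 6 (second significant figure)
Red → 2 (third significant figure)
Black → ×1 multiplier
762 × 1 = 762 Ω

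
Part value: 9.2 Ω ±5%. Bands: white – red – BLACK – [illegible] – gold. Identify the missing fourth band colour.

9.2 Ω = 920 × 10^-2.
The fourth band is the multiplier, 10^-2, which is silver.

silver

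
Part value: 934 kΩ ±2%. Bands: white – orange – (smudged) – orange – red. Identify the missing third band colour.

yellow

934000 Ω = 934 × 10^3.
The third band gives digit 4 of the significand, and 4 is yellow.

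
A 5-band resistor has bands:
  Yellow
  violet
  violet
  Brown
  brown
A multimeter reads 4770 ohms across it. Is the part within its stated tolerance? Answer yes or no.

yes

Yellow → 4 (first significant figure)
Violet → 7 (second significant figure)
Violet → 7 (third significant figure)
Brown → ×10 multiplier
Brown → ±1% tolerance
477 × 10 = 4770 Ω
Allowed range: 4722.3 Ω to 4817.7 Ω.
4770 ohms lies inside that range.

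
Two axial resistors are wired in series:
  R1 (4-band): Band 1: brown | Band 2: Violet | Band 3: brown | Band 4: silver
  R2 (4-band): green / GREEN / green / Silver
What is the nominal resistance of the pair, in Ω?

5500170 Ω

R1: brown, violet → 17; brown ×10 → 170 Ω.
R2: green, green → 55; green ×10^5 → 5500000 Ω.
Series: 170 + 5500000 = 5500170 Ω.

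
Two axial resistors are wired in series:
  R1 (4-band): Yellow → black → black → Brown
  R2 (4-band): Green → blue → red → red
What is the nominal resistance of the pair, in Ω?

5640 Ω

R1: yellow, black → 40; black ×1 → 40 Ω.
R2: green, blue → 56; red ×10^2 → 5600 Ω.
Series: 40 + 5600 = 5640 Ω.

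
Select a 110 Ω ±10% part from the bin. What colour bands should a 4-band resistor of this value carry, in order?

brown, brown, brown, silver

110 Ω = 11 × 10^1.
1 → brown
1 → brown
Multiplier 10^1 → brown.
±10% tolerance → silver.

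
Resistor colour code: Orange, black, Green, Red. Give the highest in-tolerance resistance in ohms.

3060000 Ω

Orange → 3 (first significant figure)
Black → 0 (second significant figure)
Green → ×10^5 multiplier
Red → ±2% tolerance
30 × 100000 = 3000000 Ω
Highest = 3000000 × (1 + 2/100) = 3060000 Ω.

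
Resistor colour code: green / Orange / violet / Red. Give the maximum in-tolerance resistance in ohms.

Green → 5 (first significant figure)
Orange → 3 (second significant figure)
Violet → ×10^7 multiplier
Red → ±2% tolerance
53 × 10000000 = 530000000 Ω
Maximum = 530000000 × (1 + 2/100) = 540600000 Ω.

540600000 Ω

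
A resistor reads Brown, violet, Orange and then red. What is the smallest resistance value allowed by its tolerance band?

Brown → 1 (first significant figure)
Violet → 7 (second significant figure)
Orange → ×10^3 multiplier
Red → ±2% tolerance
17 × 1000 = 17000 Ω
Smallest = 17000 × (1 − 2/100) = 16660 Ω.

16660 Ω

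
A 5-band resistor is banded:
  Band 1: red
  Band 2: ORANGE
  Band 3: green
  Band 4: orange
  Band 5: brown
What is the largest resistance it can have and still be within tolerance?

237350 Ω

Red → 2 (first significant figure)
Orange → 3 (second significant figure)
Green → 5 (third significant figure)
Orange → ×10^3 multiplier
Brown → ±1% tolerance
235 × 1000 = 235000 Ω
Largest = 235000 × (1 + 1/100) = 237350 Ω.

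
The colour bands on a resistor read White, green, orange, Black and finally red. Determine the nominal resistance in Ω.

White → 9 (first significant figure)
Green → 5 (second significant figure)
Orange → 3 (third significant figure)
Black → ×1 multiplier
953 × 1 = 953 Ω

953 Ω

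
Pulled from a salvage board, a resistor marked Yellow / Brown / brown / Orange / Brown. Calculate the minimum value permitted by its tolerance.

406890 Ω

Yellow → 4 (first significant figure)
Brown → 1 (second significant figure)
Brown → 1 (third significant figure)
Orange → ×10^3 multiplier
Brown → ±1% tolerance
411 × 1000 = 411000 Ω
Minimum = 411000 × (1 − 1/100) = 406890 Ω.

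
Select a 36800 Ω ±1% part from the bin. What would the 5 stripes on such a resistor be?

orange, blue, grey, red, brown

36800 Ω = 368 × 10^2.
3 → orange
6 → blue
8 → grey
Multiplier 10^2 → red.
±1% tolerance → brown.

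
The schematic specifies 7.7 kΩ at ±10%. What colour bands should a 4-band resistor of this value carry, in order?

7700 Ω = 77 × 10^2.
7 → violet
7 → violet
Multiplier 10^2 → red.
±10% tolerance → silver.

violet, violet, red, silver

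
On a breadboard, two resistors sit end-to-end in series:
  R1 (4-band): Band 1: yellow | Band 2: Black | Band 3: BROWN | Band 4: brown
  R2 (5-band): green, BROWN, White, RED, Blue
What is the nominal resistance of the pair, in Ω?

R1: yellow, black → 40; brown ×10 → 400 Ω.
R2: green, brown, white → 519; red ×10^2 → 51900 Ω.
Series: 400 + 51900 = 52300 Ω.

52300 Ω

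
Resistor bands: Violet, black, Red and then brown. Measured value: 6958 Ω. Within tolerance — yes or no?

Violet → 7 (first significant figure)
Black → 0 (second significant figure)
Red → ×10^2 multiplier
Brown → ±1% tolerance
70 × 100 = 7000 Ω
Allowed range: 6930 Ω to 7070 Ω.
6958 Ω lies inside that range.

yes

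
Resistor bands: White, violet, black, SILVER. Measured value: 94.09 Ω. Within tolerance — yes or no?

yes

White → 9 (first significant figure)
Violet → 7 (second significant figure)
Black → ×1 multiplier
Silver → ±10% tolerance
97 × 1 = 97 Ω
Allowed range: 87.3 Ω to 106.7 Ω.
94.09 Ω lies inside that range.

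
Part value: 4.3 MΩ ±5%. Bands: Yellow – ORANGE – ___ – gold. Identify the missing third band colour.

green

4300000 Ω = 43 × 10^5.
The third band is the multiplier, 10^5, which is green.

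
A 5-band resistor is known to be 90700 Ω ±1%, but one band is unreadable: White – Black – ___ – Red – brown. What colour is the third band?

90700 Ω = 907 × 10^2.
The third band gives digit 7 of the significand, and 7 is violet.

violet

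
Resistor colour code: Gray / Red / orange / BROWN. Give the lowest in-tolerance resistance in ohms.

Grey → 8 (first significant figure)
Red → 2 (second significant figure)
Orange → ×10^3 multiplier
Brown → ±1% tolerance
82 × 1000 = 82000 Ω
Lowest = 82000 × (1 − 1/100) = 81180 Ω.

81180 Ω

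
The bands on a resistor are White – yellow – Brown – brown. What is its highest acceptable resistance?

949.4 Ω

White → 9 (first significant figure)
Yellow → 4 (second significant figure)
Brown → ×10 multiplier
Brown → ±1% tolerance
94 × 10 = 940 Ω
Highest = 940 × (1 + 1/100) = 949.4 Ω.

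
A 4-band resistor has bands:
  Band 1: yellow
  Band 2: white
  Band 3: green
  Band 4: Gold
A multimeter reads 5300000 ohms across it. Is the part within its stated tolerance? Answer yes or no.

Yellow → 4 (first significant figure)
White → 9 (second significant figure)
Green → ×10^5 multiplier
Gold → ±5% tolerance
49 × 100000 = 4900000 Ω
Allowed range: 4655000 Ω to 5145000 Ω.
5300000 ohms lies outside that range.

no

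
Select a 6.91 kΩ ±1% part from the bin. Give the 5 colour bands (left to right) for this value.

blue, white, brown, brown, brown

6910 Ω = 691 × 10^1.
6 → blue
9 → white
1 → brown
Multiplier 10^1 → brown.
±1% tolerance → brown.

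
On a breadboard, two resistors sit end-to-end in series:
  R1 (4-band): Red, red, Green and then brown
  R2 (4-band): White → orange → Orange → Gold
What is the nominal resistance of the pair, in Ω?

R1: red, red → 22; green ×10^5 → 2200000 Ω.
R2: white, orange → 93; orange ×10^3 → 93000 Ω.
Series: 2200000 + 93000 = 2293000 Ω.

2293000 Ω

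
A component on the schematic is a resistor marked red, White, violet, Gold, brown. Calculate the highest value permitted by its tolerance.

29.997 Ω

Red → 2 (first significant figure)
White → 9 (second significant figure)
Violet → 7 (third significant figure)
Gold → ×0.1 multiplier
Brown → ±1% tolerance
297 × 0.1 = 29.7 Ω
Highest = 29.7 × (1 + 1/100) = 29.997 Ω.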